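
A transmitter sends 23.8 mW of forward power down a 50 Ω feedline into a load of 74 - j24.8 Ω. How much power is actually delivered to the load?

|Γ| = |(24 − j24.8)/(124 − j24.8)| = 0.273
|Γ|² = 0.0745
P_refl = |Γ|²·P_inc = 1.77 mW, P_del = (1 − |Γ|²)·P_inc = 22 mW

P_delivered ≈ 22 mW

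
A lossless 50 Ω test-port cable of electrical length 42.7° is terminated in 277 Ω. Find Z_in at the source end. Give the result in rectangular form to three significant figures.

tan(βl) = tan(42.7°) = 0.923
Z_in = Z_0·(Z_L + jZ_0·tanβl)/(Z_0 + jZ_L·tanβl)
     = 50·(277 + j46.1)/(50 + j256)

Z_in ≈ 18.9 − j50.5 Ω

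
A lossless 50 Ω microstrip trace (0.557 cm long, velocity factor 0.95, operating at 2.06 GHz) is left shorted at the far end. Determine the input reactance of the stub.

X_in ≈ 12.9 Ω (inductive)

λ = v/f = 0.95·c / 2.06 GHz = 0.138 m
βl = 2π·l/λ = 2π × 0.0403 = 14.5°
tan(βl) = 0.259
For a shorted stub, Z_in = jZ_0·tan(βl)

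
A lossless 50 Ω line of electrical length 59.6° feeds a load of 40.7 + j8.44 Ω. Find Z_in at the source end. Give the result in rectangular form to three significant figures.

tan(βl) = tan(59.6°) = 1.7
Z_in = Z_0·(Z_L + jZ_0·tanβl)/(Z_0 + jZ_L·tanβl)
     = 50·(40.7 + j93.7)/(35.6 + j69.4)

Z_in ≈ 65.3 + j4.21 Ω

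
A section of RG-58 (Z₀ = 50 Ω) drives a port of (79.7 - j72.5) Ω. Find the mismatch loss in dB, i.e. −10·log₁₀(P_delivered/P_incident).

mismatch loss ≈ 1.41 dB

Γ = (29.7 − j72.5)/(129.7 − j72.5), |Γ| = 0.527
|Γ|² = 0.278, so P_del/P_inc = 1 − |Γ|² = 0.722
ML = −10·log₁₀(1 − |Γ|²)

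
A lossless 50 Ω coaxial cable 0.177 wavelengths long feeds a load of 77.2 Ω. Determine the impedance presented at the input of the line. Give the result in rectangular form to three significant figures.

βl = 2π × 0.177 = 63.7°
tan(βl) = tan(63.7°) = 2.03
Z_in = Z_0·(Z_L + jZ_0·tanβl)/(Z_0 + jZ_L·tanβl)
     = 50·(77.2 + j101)/(50 + j156)

Z_in ≈ 36.5 − j13 Ω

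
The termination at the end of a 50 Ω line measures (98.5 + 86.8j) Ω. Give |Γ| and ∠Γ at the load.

Γ ≈ 0.578 ∠ 30.5°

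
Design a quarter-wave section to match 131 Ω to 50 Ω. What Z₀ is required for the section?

Z_qwt ≈ 80.9 Ω

Z_qwt = √(Z_0·R_L) = √(50 × 131) = √6550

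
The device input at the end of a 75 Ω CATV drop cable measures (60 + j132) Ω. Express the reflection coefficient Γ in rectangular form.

Γ ≈ 0.432 + j0.555

Γ = (Z_L − Z_0)/(Z_L + Z_0) = (-15 + j132)/(135 + j132)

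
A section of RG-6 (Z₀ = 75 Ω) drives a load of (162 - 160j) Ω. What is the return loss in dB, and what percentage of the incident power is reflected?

RL ≈ 3.92 dB; 40.6% of incident power reflected

Γ = (87 − j160)/(237 − j160), |Γ| = 0.637
RL = −20·log₁₀(0.637) = 3.92 dB
P_refl/P_inc = |Γ|² = 0.406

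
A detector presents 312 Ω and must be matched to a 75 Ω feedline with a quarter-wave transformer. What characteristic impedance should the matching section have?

Z_qwt = √(Z_0·R_L) = √(75 × 312) = √23400

Z_qwt ≈ 153 Ω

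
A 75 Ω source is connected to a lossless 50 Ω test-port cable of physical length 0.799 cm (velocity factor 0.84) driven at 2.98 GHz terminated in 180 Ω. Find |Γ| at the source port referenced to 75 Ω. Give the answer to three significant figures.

λ = v/f = 0.84·c / 2.98 GHz = 0.0846 m
βl = 2π·l/λ = 2π × 0.0945 = 34°
tan(βl) = 0.675
Z_in = Z_0·(Z_L + jZ_0·tanβl)/(Z_0 + jZ_L·tanβl) = 38 − j58.5 Ω
Γ_s = (Z_in − Z_s)/(Z_in + Z_s) = (-37 − j58.5)/(113 − j58.5), |Γ_s| = 0.544

|Γ| ≈ 0.544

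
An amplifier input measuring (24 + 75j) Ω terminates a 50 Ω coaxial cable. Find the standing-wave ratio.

VSWR ≈ 7.11

Γ = (Z_L − Z_0)/(Z_L + Z_0) = (-26 + j75)/(74 + j75)
|Γ| = 79.4/105 = 0.753
VSWR = (1 + |Γ|)/(1 − |Γ|) = 1.75/0.247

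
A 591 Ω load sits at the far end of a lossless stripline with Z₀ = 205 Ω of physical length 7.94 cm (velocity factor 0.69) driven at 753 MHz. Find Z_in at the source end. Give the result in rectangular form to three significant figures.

λ = v/f = 0.69·c / 753 MHz = 0.275 m
βl = 2π·l/λ = 2π × 0.289 = 104°
tan(βl) = tan(104°) = -4.02
Z_in = Z_0·(Z_L + jZ_0·tanβl)/(Z_0 + jZ_L·tanβl)
     = 205·(591 − j823)/(205 − j2370)

Z_in ≈ 75 + j44.6 Ω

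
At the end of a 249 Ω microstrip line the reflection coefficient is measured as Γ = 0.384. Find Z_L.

Z_L = Z_0·(1 + Γ)/(1 − Γ) = 249·(1.38)/(0.616)

Z_L ≈ 559 Ω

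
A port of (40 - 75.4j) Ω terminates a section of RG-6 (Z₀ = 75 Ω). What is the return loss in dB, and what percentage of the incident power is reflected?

Γ = (-35 − j75.4)/(115 − j75.4), |Γ| = 0.605
RL = −20·log₁₀(0.605) = 4.37 dB
P_refl/P_inc = |Γ|² = 0.365

RL ≈ 4.37 dB; 36.5% of incident power reflected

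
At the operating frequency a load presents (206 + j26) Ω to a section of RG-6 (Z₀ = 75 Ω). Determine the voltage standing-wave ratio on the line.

Γ = (Z_L − Z_0)/(Z_L + Z_0) = (131 + j26)/(281 + j26)
|Γ| = 134/282 = 0.473
VSWR = (1 + |Γ|)/(1 − |Γ|) = 1.47/0.527

VSWR ≈ 2.8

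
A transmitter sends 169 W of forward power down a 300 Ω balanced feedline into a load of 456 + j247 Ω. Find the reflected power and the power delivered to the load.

P_reflected ≈ 22.8 W; P_delivered ≈ 146 W

|Γ| = |(156 + j247)/(756 + j247)| = 0.367
|Γ|² = 0.135
P_refl = |Γ|²·P_inc = 22.8 W, P_del = (1 − |Γ|²)·P_inc = 146 W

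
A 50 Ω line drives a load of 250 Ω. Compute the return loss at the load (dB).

Γ = (250 − 50)/(250 + 50) = 0.667
RL = −20·log₁₀|Γ| = −20·log₁₀(0.667)

RL ≈ 3.52 dB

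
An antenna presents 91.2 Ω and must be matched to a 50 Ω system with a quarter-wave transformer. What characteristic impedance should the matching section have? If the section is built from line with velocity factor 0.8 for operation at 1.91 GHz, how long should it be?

Z_qwt = √(Z_0·R_L) = √(50 × 91.2) = √4560
λ = 0.8·c/f = 0.126 m, so l = λ/4 = 0.0314 m

Z_qwt ≈ 67.5 Ω; length ≈ 3.14 cm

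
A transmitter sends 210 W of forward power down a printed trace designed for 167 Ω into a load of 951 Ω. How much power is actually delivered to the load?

P_delivered ≈ 107 W

Γ = (951 − 167)/(951 + 167) = 0.701
|Γ|² = 0.492
P_refl = |Γ|²·P_inc = 103 W, P_del = (1 − |Γ|²)·P_inc = 107 W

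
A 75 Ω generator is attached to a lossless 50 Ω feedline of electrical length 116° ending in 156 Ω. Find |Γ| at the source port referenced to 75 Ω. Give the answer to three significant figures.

|Γ| ≈ 0.616

tan(βl) = -2.05
Z_in = Z_0·(Z_L + jZ_0·tanβl)/(Z_0 + jZ_L·tanβl) = 19.4 + j21.4 Ω
Γ_s = (Z_in − Z_s)/(Z_in + Z_s) = (-55.6 + j21.4)/(94.4 + j21.4), |Γ_s| = 0.616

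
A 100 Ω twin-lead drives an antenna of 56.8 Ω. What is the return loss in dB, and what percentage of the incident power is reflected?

Γ = (56.8 − 100)/(56.8 + 100) = -0.276
RL = −20·log₁₀(0.276) = 11.2 dB
P_refl/P_inc = |Γ|² = 0.0759

RL ≈ 11.2 dB; 7.59% of incident power reflected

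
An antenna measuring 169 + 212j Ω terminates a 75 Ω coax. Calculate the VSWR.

VSWR ≈ 6.08

Γ = (Z_L − Z_0)/(Z_L + Z_0) = (94 + j212)/(244 + j212)
|Γ| = 232/323 = 0.717
VSWR = (1 + |Γ|)/(1 − |Γ|) = 1.72/0.283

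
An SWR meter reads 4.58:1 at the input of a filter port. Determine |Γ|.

|Γ| = (S − 1)/(S + 1) = (4.58 − 1)/(4.58 + 1) = 3.58/5.58

|Γ| ≈ 0.642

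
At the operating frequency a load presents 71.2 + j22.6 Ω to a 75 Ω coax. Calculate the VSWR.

Γ = (Z_L − Z_0)/(Z_L + Z_0) = (-3.8 + j22.6)/(146.2 + j22.6)
|Γ| = 22.9/148 = 0.155
VSWR = (1 + |Γ|)/(1 − |Γ|) = 1.15/0.845

VSWR ≈ 1.37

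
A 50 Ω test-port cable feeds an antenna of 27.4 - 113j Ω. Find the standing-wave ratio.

Γ = (Z_L − Z_0)/(Z_L + Z_0) = (-22.6 − j113)/(77.4 − j113)
|Γ| = 115/137 = 0.841
VSWR = (1 + |Γ|)/(1 − |Γ|) = 1.84/0.159

VSWR ≈ 11.6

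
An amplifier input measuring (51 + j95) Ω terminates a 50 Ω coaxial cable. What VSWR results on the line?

VSWR ≈ 5.35

Γ = (Z_L − Z_0)/(Z_L + Z_0) = (1 + j95)/(101 + j95)
|Γ| = 95/139 = 0.685
VSWR = (1 + |Γ|)/(1 − |Γ|) = 1.69/0.315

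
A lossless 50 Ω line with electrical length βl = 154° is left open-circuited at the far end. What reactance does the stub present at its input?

tan(βl) = -0.488
For an open-circuited stub, Z_in = −jZ_0·cot(βl) = −jZ_0/tan(βl)

X_in ≈ 103 Ω (inductive)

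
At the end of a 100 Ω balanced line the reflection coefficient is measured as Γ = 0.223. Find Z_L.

Z_L = Z_0·(1 + Γ)/(1 − Γ) = 100·(1.22)/(0.777)

Z_L ≈ 157 Ω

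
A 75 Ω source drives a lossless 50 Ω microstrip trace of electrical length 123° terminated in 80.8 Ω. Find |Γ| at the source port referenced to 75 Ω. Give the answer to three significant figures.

tan(βl) = -1.54
Z_in = Z_0·(Z_L + jZ_0·tanβl)/(Z_0 + jZ_L·tanβl) = 37.9 + j17.3 Ω
Γ_s = (Z_in − Z_s)/(Z_in + Z_s) = (-37.1 + j17.3)/(113 + j17.3), |Γ_s| = 0.359

|Γ| ≈ 0.359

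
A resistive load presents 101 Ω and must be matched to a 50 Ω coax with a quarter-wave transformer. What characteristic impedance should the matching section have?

Z_qwt = √(Z_0·R_L) = √(50 × 101) = √5050

Z_qwt ≈ 71.1 Ω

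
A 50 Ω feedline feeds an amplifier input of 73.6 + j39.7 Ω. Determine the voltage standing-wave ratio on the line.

VSWR ≈ 2.1

Γ = (Z_L − Z_0)/(Z_L + Z_0) = (23.6 + j39.7)/(123.6 + j39.7)
|Γ| = 46.2/130 = 0.356
VSWR = (1 + |Γ|)/(1 − |Γ|) = 1.36/0.644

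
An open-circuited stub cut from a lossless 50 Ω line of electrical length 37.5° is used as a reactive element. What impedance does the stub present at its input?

tan(βl) = 0.767
For an open-circuited stub, Z_in = −jZ_0·cot(βl) = −jZ_0/tan(βl)

Z_in ≈ −j65.2 Ω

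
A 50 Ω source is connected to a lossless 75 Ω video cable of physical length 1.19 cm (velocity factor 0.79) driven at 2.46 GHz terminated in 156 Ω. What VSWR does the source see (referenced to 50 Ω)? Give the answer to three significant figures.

λ = v/f = 0.79·c / 2.46 GHz = 0.0963 m
βl = 2π·l/λ = 2π × 0.124 = 44.5°
tan(βl) = 0.982
Z_in = Z_0·(Z_L + jZ_0·tanβl)/(Z_0 + jZ_L·tanβl) = 59.3 − j47.4 Ω
Γ_s = (Z_in − Z_s)/(Z_in + Z_s) = (9.26 − j47.4)/(109 − j47.4), |Γ_s| = 0.405
VSWR = (1 + |Γ_s|)/(1 − |Γ_s|)

VSWR ≈ 2.36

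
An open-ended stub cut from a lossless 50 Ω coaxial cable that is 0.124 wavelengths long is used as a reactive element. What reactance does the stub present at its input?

βl = 2π × 0.124 = 44.6°
tan(βl) = 0.988
For an open-ended stub, Z_in = −jZ_0·cot(βl) = −jZ_0/tan(βl)

X_in ≈ -50.6 Ω (capacitive)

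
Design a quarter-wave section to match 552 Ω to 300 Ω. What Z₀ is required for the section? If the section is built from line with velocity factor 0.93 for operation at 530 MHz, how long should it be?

Z_qwt ≈ 407 Ω; length ≈ 13.2 cm

Z_qwt = √(Z_0·R_L) = √(300 × 552) = √165600
λ = 0.93·c/f = 0.526 m, so l = λ/4 = 0.132 m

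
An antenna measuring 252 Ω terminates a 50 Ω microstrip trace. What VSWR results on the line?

VSWR ≈ 5.04

For a purely resistive load, VSWR = R_L/Z_0 or Z_0/R_L (whichever > 1) = 252/50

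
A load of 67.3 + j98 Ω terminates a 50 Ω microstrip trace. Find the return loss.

Γ = (17.3 + j98)/(117.3 + j98), |Γ| = 0.651
RL = −20·log₁₀|Γ| = −20·log₁₀(0.651)

RL ≈ 3.73 dB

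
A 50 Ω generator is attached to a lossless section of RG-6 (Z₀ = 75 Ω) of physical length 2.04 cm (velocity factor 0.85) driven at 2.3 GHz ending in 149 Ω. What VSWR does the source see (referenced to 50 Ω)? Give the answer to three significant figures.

λ = v/f = 0.85·c / 2.3 GHz = 0.111 m
βl = 2π·l/λ = 2π × 0.184 = 66.2°
tan(βl) = 2.27
Z_in = Z_0·(Z_L + jZ_0·tanβl)/(Z_0 + jZ_L·tanβl) = 43 − j23.5 Ω
Γ_s = (Z_in − Z_s)/(Z_in + Z_s) = (-7.04 − j23.5)/(93 − j23.5), |Γ_s| = 0.256
VSWR = (1 + |Γ_s|)/(1 − |Γ_s|)

VSWR ≈ 1.69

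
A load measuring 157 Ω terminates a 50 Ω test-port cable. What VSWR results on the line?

VSWR ≈ 3.14

Γ = (157 − 50)/(157 + 50) = 0.517
VSWR = (1 + 0.517)/(1 − 0.517)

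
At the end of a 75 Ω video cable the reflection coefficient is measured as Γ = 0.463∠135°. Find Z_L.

Z_L ≈ 31.5 + j26.3 Ω

Z_L = Z_0·(1 + Γ)/(1 − Γ) = 75·(0.673 + j0.327)/(1.33 − j0.327)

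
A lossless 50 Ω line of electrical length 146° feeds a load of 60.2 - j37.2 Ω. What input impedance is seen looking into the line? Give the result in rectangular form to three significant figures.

Z_in ≈ 96.5 + j14.9 Ω

tan(βl) = tan(146°) = -0.675
Z_in = Z_0·(Z_L + jZ_0·tanβl)/(Z_0 + jZ_L·tanβl)
     = 50·(60.2 − j70.9)/(24.9 − j40.6)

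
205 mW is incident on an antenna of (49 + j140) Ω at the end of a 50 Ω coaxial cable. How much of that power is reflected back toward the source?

|Γ| = |(-1 + j140)/(99 + j140)| = 0.817
|Γ|² = 0.667
P_refl = |Γ|²·P_inc = 137 mW, P_del = (1 − |Γ|²)·P_inc = 68.3 mW

P_reflected ≈ 137 mW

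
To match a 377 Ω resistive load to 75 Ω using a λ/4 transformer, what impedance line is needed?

Z_qwt = √(Z_0·R_L) = √(75 × 377) = √28280

Z_qwt ≈ 168 Ω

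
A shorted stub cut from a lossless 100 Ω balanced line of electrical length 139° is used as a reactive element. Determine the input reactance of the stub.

X_in ≈ -86.9 Ω (capacitive)

tan(βl) = -0.869
For a shorted stub, Z_in = jZ_0·tan(βl)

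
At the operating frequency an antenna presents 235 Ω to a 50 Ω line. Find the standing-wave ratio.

VSWR ≈ 4.7

Γ = (235 − 50)/(235 + 50) = 0.649
VSWR = (1 + 0.649)/(1 − 0.649)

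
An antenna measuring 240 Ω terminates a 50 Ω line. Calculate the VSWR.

Γ = (240 − 50)/(240 + 50) = 0.655
VSWR = (1 + 0.655)/(1 − 0.655)

VSWR ≈ 4.8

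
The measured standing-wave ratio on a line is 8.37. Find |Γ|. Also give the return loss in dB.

|Γ| ≈ 0.787; return loss ≈ 2.09 dB

|Γ| = (S − 1)/(S + 1) = (8.37 − 1)/(8.37 + 1) = 7.37/9.37
RL = −20·log₁₀|Γ| = −20·log₁₀(0.787)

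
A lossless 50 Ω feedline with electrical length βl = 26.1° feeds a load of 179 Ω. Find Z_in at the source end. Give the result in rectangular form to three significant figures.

Z_in ≈ 54.5 − j71 Ω

tan(βl) = tan(26.1°) = 0.49
Z_in = Z_0·(Z_L + jZ_0·tanβl)/(Z_0 + jZ_L·tanβl)
     = 50·(179 + j24.5)/(50 + j87.7)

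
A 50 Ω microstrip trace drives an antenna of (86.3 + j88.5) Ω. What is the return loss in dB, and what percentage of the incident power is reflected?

RL ≈ 4.6 dB; 34.6% of incident power reflected

Γ = (36.3 + j88.5)/(136.3 + j88.5), |Γ| = 0.589
RL = −20·log₁₀(0.589) = 4.6 dB
P_refl/P_inc = |Γ|² = 0.346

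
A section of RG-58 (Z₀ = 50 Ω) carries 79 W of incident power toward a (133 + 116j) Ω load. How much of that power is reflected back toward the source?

|Γ| = |(83 + j116)/(183 + j116)| = 0.658
|Γ|² = 0.433
P_refl = |Γ|²·P_inc = 34.2 W, P_del = (1 − |Γ|²)·P_inc = 44.8 W

P_reflected ≈ 34.2 W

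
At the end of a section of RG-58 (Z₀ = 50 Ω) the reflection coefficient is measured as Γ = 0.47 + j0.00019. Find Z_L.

Z_L ≈ 139 + j0.0676 Ω

Z_L = Z_0·(1 + Γ)/(1 − Γ) = 50·(1.47 + j0.00019)/(0.53 − j0.00019)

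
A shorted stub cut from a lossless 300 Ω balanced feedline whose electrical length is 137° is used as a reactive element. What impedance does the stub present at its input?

Z_in ≈ −j280 Ω

tan(βl) = -0.933
For a shorted stub, Z_in = jZ_0·tan(βl)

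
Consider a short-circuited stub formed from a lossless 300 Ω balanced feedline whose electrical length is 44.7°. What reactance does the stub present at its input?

tan(βl) = 0.99
For a short-circuited stub, Z_in = jZ_0·tan(βl)

X_in ≈ 297 Ω (inductive)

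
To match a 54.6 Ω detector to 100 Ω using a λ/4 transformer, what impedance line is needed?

Z_qwt ≈ 73.9 Ω

Z_qwt = √(Z_0·R_L) = √(100 × 54.6) = √5460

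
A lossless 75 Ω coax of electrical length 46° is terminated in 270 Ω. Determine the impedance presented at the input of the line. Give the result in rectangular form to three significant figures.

Z_in ≈ 37.6 − j62.4 Ω

tan(βl) = tan(46°) = 1.04
Z_in = Z_0·(Z_L + jZ_0·tanβl)/(Z_0 + jZ_L·tanβl)
     = 75·(270 + j77.7)/(75 + j280)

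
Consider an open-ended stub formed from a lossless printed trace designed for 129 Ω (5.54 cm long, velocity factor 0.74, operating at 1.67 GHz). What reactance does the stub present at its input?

X_in ≈ 224 Ω (inductive)

λ = v/f = 0.74·c / 1.67 GHz = 0.133 m
βl = 2π·l/λ = 2π × 0.417 = 150°
tan(βl) = -0.577
For an open-ended stub, Z_in = −jZ_0·cot(βl) = −jZ_0/tan(βl)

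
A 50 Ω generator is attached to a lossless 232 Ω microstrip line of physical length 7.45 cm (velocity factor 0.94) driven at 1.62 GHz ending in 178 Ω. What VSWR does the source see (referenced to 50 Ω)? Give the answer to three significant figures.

λ = v/f = 0.94·c / 1.62 GHz = 0.174 m
βl = 2π·l/λ = 2π × 0.428 = 154°
tan(βl) = -0.486
Z_in = Z_0·(Z_L + jZ_0·tanβl)/(Z_0 + jZ_L·tanβl) = 193 − j40.7 Ω
Γ_s = (Z_in − Z_s)/(Z_in + Z_s) = (143 − j40.7)/(243 − j40.7), |Γ_s| = 0.604
VSWR = (1 + |Γ_s|)/(1 − |Γ_s|)

VSWR ≈ 4.05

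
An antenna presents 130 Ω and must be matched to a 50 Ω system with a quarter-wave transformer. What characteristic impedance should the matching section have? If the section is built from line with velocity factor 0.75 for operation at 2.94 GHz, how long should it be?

Z_qwt = √(Z_0·R_L) = √(50 × 130) = √6500
λ = 0.75·c/f = 0.0765 m, so l = λ/4 = 0.0191 m

Z_qwt ≈ 80.6 Ω; length ≈ 1.91 cm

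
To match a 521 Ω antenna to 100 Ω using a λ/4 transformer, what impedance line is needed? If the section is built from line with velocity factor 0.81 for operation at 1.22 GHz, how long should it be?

Z_qwt ≈ 228 Ω; length ≈ 4.98 cm

Z_qwt = √(Z_0·R_L) = √(100 × 521) = √52100
λ = 0.81·c/f = 0.199 m, so l = λ/4 = 0.0498 m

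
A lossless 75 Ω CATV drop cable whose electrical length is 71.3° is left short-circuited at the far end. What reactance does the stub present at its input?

tan(βl) = 2.95
For a short-circuited stub, Z_in = jZ_0·tan(βl)

X_in ≈ 222 Ω (inductive)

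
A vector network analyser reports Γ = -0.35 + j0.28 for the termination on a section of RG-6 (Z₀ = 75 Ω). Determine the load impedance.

Z_L ≈ 31.5 + j22.1 Ω

Z_L = Z_0·(1 + Γ)/(1 − Γ) = 75·(0.65 + j0.28)/(1.35 − j0.28)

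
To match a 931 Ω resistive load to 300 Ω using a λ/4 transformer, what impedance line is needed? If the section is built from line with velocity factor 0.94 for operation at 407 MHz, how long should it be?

Z_qwt = √(Z_0·R_L) = √(300 × 931) = √279300
λ = 0.94·c/f = 0.693 m, so l = λ/4 = 0.173 m

Z_qwt ≈ 528 Ω; length ≈ 17.3 cm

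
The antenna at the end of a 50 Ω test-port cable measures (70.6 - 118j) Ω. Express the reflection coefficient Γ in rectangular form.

Γ ≈ 0.576 − j0.414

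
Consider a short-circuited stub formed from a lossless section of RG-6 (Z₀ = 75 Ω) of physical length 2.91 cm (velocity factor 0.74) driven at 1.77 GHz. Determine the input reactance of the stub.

X_in ≈ 661 Ω (inductive)

λ = v/f = 0.74·c / 1.77 GHz = 0.125 m
βl = 2π·l/λ = 2π × 0.232 = 83.5°
tan(βl) = 8.81
For a short-circuited stub, Z_in = jZ_0·tan(βl)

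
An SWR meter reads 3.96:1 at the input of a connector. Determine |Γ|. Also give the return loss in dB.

|Γ| = (S − 1)/(S + 1) = (3.96 − 1)/(3.96 + 1) = 2.96/4.96
RL = −20·log₁₀|Γ| = −20·log₁₀(0.597)

|Γ| ≈ 0.597; return loss ≈ 4.48 dB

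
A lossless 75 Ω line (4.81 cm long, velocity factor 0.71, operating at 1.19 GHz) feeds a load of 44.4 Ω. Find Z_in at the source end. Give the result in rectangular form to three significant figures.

λ = v/f = 0.71·c / 1.19 GHz = 0.179 m
βl = 2π·l/λ = 2π × 0.269 = 96.7°
tan(βl) = tan(96.7°) = -8.46
Z_in = Z_0·(Z_L + jZ_0·tanβl)/(Z_0 + jZ_L·tanβl)
     = 75·(44.4 − j634)/(75 − j376)

Z_in ≈ 124 − j15.8 Ω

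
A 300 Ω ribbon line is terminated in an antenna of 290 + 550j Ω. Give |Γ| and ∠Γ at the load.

Γ ≈ 0.682 ∠ 48.1°

Γ = (Z_L − Z_0)/(Z_L + Z_0) = (-10 + j550)/(590 + j550)
|Γ| = 550/807 = 0.682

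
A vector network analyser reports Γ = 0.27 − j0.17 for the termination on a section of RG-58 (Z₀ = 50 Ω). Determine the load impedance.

Z_L ≈ 79.9 − j30.3 Ω

Z_L = Z_0·(1 + Γ)/(1 − Γ) = 50·(1.27 − j0.17)/(0.73 + j0.17)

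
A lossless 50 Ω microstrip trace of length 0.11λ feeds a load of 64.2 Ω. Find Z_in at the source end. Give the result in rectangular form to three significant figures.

Z_in ≈ 50.8 − j12.6 Ω

βl = 2π × 0.11 = 39.6°
tan(βl) = tan(39.6°) = 0.827
Z_in = Z_0·(Z_L + jZ_0·tanβl)/(Z_0 + jZ_L·tanβl)
     = 50·(64.2 + j41.4)/(50 + j53.1)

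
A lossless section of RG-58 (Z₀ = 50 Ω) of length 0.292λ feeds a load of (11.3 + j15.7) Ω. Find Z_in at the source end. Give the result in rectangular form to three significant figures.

Z_in ≈ 30.9 − j66.4 Ω

βl = 2π × 0.292 = 105°
tan(βl) = tan(105°) = -3.7
Z_in = Z_0·(Z_L + jZ_0·tanβl)/(Z_0 + jZ_L·tanβl)
     = 50·(11.3 − j169)/(108 − j41.8)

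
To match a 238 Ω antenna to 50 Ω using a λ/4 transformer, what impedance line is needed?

Z_qwt ≈ 109 Ω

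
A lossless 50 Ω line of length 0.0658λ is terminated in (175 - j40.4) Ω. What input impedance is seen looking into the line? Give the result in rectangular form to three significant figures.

Z_in ≈ 49.8 − j70.1 Ω

βl = 2π × 0.0658 = 23.7°
tan(βl) = tan(23.7°) = 0.439
Z_in = Z_0·(Z_L + jZ_0·tanβl)/(Z_0 + jZ_L·tanβl)
     = 50·(175 − j18.5)/(67.7 + j76.8)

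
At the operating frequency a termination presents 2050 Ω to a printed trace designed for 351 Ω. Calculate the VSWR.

VSWR ≈ 5.84

Γ = (2050 − 351)/(2050 + 351) = 0.708
VSWR = (1 + 0.708)/(1 − 0.708)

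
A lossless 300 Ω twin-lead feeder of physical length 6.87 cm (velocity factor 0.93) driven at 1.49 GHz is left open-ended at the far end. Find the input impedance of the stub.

Z_in ≈ +j271 Ω

λ = v/f = 0.93·c / 1.49 GHz = 0.187 m
βl = 2π·l/λ = 2π × 0.367 = 132°
tan(βl) = -1.11
For an open-ended stub, Z_in = −jZ_0·cot(βl) = −jZ_0/tan(βl)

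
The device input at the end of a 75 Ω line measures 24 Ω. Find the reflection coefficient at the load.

Γ = -0.515

Γ = (Z_L − Z_0)/(Z_L + Z_0) = (24 − 75)/(24 + 75) = -51/99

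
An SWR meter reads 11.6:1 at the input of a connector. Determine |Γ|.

|Γ| ≈ 0.841

|Γ| = (S − 1)/(S + 1) = (11.6 − 1)/(11.6 + 1) = 10.6/12.6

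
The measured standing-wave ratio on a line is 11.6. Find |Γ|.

|Γ| ≈ 0.841

|Γ| = (S − 1)/(S + 1) = (11.6 − 1)/(11.6 + 1) = 10.6/12.6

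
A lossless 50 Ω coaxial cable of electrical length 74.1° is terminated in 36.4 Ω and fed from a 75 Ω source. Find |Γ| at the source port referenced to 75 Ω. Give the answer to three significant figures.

tan(βl) = 3.51
Z_in = Z_0·(Z_L + jZ_0·tanβl)/(Z_0 + jZ_L·tanβl) = 64.4 + j11 Ω
Γ_s = (Z_in − Z_s)/(Z_in + Z_s) = (-10.6 + j11)/(139 + j11), |Γ_s| = 0.109

|Γ| ≈ 0.109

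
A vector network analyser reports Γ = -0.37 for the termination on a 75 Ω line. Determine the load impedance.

Z_L ≈ 34.5 Ω

Z_L = Z_0·(1 + Γ)/(1 − Γ) = 75·(0.63)/(1.37)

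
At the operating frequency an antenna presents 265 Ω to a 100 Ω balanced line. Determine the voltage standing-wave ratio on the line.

Γ = (265 − 100)/(265 + 100) = 0.452
VSWR = (1 + 0.452)/(1 − 0.452)

VSWR ≈ 2.65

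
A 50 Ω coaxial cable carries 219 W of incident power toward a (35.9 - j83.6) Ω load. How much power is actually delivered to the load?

|Γ| = |(-14.1 − j83.6)/(85.9 − j83.6)| = 0.707
|Γ|² = 0.5
P_refl = |Γ|²·P_inc = 110 W, P_del = (1 − |Γ|²)·P_inc = 109 W

P_delivered ≈ 109 W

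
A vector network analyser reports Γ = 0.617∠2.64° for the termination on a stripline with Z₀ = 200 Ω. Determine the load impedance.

Z_L = Z_0·(1 + Γ)/(1 − Γ) = 200·(1.62 + j0.0284)/(0.384 − j0.0284)

Z_L ≈ 837 + j76.8 Ω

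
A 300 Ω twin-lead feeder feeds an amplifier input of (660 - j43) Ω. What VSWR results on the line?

VSWR ≈ 2.21

Γ = (Z_L − Z_0)/(Z_L + Z_0) = (360 − j43)/(960 − j43)
|Γ| = 363/961 = 0.377
VSWR = (1 + |Γ|)/(1 − |Γ|) = 1.38/0.623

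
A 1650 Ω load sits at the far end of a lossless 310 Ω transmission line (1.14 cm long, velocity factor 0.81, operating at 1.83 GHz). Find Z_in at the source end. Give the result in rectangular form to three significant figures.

Z_in ≈ 201 − j455 Ω

λ = v/f = 0.81·c / 1.83 GHz = 0.133 m
βl = 2π·l/λ = 2π × 0.0859 = 30.9°
tan(βl) = tan(30.9°) = 0.599
Z_in = Z_0·(Z_L + jZ_0·tanβl)/(Z_0 + jZ_L·tanβl)
     = 310·(1650 + j186)/(310 + j988)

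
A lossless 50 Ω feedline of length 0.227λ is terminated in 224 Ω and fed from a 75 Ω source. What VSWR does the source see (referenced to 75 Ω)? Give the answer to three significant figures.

VSWR ≈ 6.64

βl = 2π × 0.227 = 81.7°
tan(βl) = 6.87
Z_in = Z_0·(Z_L + jZ_0·tanβl)/(Z_0 + jZ_L·tanβl) = 11.4 − j6.91 Ω
Γ_s = (Z_in − Z_s)/(Z_in + Z_s) = (-63.6 − j6.91)/(86.4 − j6.91), |Γ_s| = 0.738
VSWR = (1 + |Γ_s|)/(1 − |Γ_s|)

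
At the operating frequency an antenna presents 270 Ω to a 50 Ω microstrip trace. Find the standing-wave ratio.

VSWR ≈ 5.4

Γ = (270 − 50)/(270 + 50) = 0.688
VSWR = (1 + 0.688)/(1 − 0.688)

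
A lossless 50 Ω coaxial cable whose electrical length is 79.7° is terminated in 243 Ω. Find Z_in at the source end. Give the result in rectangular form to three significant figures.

Z_in ≈ 10.6 − j8.69 Ω

tan(βl) = tan(79.7°) = 5.5
Z_in = Z_0·(Z_L + jZ_0·tanβl)/(Z_0 + jZ_L·tanβl)
     = 50·(243 + j275)/(50 + j1340)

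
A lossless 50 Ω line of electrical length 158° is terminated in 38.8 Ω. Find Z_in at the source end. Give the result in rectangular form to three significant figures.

Z_in ≈ 41.1 − j7.32 Ω

tan(βl) = tan(158°) = -0.404
Z_in = Z_0·(Z_L + jZ_0·tanβl)/(Z_0 + jZ_L·tanβl)
     = 50·(38.8 − j20.2)/(50 − j15.7)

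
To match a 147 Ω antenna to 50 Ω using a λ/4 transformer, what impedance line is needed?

Z_qwt = √(Z_0·R_L) = √(50 × 147) = √7350

Z_qwt ≈ 85.7 Ω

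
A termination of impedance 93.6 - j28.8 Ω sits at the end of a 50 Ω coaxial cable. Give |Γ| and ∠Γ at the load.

Γ ≈ 0.357 ∠ -22.1°

Γ = (Z_L − Z_0)/(Z_L + Z_0) = (43.6 − j28.8)/(143.6 − j28.8)
|Γ| = 52.3/146 = 0.357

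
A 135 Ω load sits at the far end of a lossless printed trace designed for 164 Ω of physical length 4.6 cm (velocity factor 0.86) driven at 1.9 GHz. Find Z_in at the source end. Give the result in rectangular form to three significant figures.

Z_in ≈ 176 − j30.9 Ω

λ = v/f = 0.86·c / 1.9 GHz = 0.136 m
βl = 2π·l/λ = 2π × 0.339 = 122°
tan(βl) = tan(122°) = -1.6
Z_in = Z_0·(Z_L + jZ_0·tanβl)/(Z_0 + jZ_L·tanβl)
     = 164·(135 − j263)/(164 − j216)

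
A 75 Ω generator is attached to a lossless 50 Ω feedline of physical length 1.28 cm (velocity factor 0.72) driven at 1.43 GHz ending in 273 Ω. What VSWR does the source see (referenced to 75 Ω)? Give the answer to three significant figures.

λ = v/f = 0.72·c / 1.43 GHz = 0.151 m
βl = 2π·l/λ = 2π × 0.0847 = 30.5°
tan(βl) = 0.589
Z_in = Z_0·(Z_L + jZ_0·tanβl)/(Z_0 + jZ_L·tanβl) = 32.4 − j74.8 Ω
Γ_s = (Z_in − Z_s)/(Z_in + Z_s) = (-42.6 − j74.8)/(107 − j74.8), |Γ_s| = 0.658
VSWR = (1 + |Γ_s|)/(1 − |Γ_s|)

VSWR ≈ 4.84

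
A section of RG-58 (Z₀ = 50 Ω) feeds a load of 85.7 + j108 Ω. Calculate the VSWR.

VSWR ≈ 4.81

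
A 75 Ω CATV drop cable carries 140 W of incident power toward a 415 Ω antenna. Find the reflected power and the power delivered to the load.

Γ = (415 − 75)/(415 + 75) = 0.694
|Γ|² = 0.481
P_refl = |Γ|²·P_inc = 67.4 W, P_del = (1 − |Γ|²)·P_inc = 72.6 W

P_reflected ≈ 67.4 W; P_delivered ≈ 72.6 W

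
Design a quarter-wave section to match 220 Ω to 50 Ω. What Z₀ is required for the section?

Z_qwt = √(Z_0·R_L) = √(50 × 220) = √11000

Z_qwt ≈ 105 Ω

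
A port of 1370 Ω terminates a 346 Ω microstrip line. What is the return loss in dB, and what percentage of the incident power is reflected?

Γ = (1370 − 346)/(1370 + 346) = 0.597
RL = −20·log₁₀(0.597) = 4.48 dB
P_refl/P_inc = |Γ|² = 0.356

RL ≈ 4.48 dB; 35.6% of incident power reflected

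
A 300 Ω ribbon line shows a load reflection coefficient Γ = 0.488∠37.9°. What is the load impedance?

Z_L ≈ 488 + j384 Ω

Z_L = Z_0·(1 + Γ)/(1 − Γ) = 300·(1.39 + j0.3)/(0.615 − j0.3)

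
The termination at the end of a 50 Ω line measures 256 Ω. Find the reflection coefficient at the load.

Γ = 0.673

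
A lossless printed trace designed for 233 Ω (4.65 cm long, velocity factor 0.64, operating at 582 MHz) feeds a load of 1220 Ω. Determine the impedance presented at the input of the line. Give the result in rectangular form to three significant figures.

Z_in ≈ 72.5 − j179 Ω

λ = v/f = 0.64·c / 582 MHz = 0.33 m
βl = 2π·l/λ = 2π × 0.141 = 50.7°
tan(βl) = tan(50.7°) = 1.22
Z_in = Z_0·(Z_L + jZ_0·tanβl)/(Z_0 + jZ_L·tanβl)
     = 233·(1220 + j285)/(233 + j1490)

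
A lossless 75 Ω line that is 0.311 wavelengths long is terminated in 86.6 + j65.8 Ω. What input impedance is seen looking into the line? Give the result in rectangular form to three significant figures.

Z_in ≈ 33.9 − j7.31 Ω

βl = 2π × 0.311 = 112°
tan(βl) = tan(112°) = -2.48
Z_in = Z_0·(Z_L + jZ_0·tanβl)/(Z_0 + jZ_L·tanβl)
     = 75·(86.6 − j120)/(238 − j215)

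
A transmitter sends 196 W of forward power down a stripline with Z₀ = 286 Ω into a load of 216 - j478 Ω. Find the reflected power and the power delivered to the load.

P_reflected ≈ 95.2 W; P_delivered ≈ 101 W

|Γ| = |(-70 − j478)/(502 − j478)| = 0.697
|Γ|² = 0.486
P_refl = |Γ|²·P_inc = 95.2 W, P_del = (1 − |Γ|²)·P_inc = 101 W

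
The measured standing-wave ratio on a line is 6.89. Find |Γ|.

|Γ| = (S − 1)/(S + 1) = (6.89 − 1)/(6.89 + 1) = 5.89/7.89

|Γ| ≈ 0.747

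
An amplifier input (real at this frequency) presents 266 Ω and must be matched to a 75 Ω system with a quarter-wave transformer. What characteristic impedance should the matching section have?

Z_qwt = √(Z_0·R_L) = √(75 × 266) = √19950

Z_qwt ≈ 141 Ω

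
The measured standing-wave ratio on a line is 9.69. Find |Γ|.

|Γ| = (S − 1)/(S + 1) = (9.69 − 1)/(9.69 + 1) = 8.69/10.7

|Γ| ≈ 0.813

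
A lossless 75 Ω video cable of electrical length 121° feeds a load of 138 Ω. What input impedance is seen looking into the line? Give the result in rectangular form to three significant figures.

Z_in ≈ 50.1 + j28.7 Ω

tan(βl) = tan(121°) = -1.66
Z_in = Z_0·(Z_L + jZ_0·tanβl)/(Z_0 + jZ_L·tanβl)
     = 75·(138 − j125)/(75 − j230)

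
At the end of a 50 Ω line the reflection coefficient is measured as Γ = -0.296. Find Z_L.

Z_L ≈ 27.2 Ω

Z_L = Z_0·(1 + Γ)/(1 − Γ) = 50·(0.704)/(1.3)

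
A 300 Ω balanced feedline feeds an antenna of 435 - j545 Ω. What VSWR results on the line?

VSWR ≈ 4.18

Γ = (Z_L − Z_0)/(Z_L + Z_0) = (135 − j545)/(735 − j545)
|Γ| = 561/915 = 0.614
VSWR = (1 + |Γ|)/(1 − |Γ|) = 1.61/0.386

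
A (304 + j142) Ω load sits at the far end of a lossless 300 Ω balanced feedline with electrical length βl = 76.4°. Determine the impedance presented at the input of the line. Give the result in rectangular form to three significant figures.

tan(βl) = tan(76.4°) = 4.13
Z_in = Z_0·(Z_L + jZ_0·tanβl)/(Z_0 + jZ_L·tanβl)
     = 300·(304 + j1380)/(-287 + j1260)

Z_in ≈ 298 − j141 Ω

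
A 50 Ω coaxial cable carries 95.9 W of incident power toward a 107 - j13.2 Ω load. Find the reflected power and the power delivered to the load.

P_reflected ≈ 13.2 W; P_delivered ≈ 82.7 W

|Γ| = |(57 − j13.2)/(157 − j13.2)| = 0.371
|Γ|² = 0.138
P_refl = |Γ|²·P_inc = 13.2 W, P_del = (1 − |Γ|²)·P_inc = 82.7 W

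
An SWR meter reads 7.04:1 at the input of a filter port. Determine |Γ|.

|Γ| ≈ 0.751

|Γ| = (S − 1)/(S + 1) = (7.04 − 1)/(7.04 + 1) = 6.04/8.04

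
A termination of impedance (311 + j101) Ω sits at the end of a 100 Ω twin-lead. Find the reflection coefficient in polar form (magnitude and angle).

Γ ≈ 0.553 ∠ 11.8°

Γ = (Z_L − Z_0)/(Z_L + Z_0) = (211 + j101)/(411 + j101)
|Γ| = 234/423 = 0.553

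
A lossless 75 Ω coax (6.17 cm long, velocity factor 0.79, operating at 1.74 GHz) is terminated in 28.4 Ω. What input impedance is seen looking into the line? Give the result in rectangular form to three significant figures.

λ = v/f = 0.79·c / 1.74 GHz = 0.136 m
βl = 2π·l/λ = 2π × 0.453 = 163°
tan(βl) = tan(163°) = -0.304
Z_in = Z_0·(Z_L + jZ_0·tanβl)/(Z_0 + jZ_L·tanβl)
     = 75·(28.4 − j22.8)/(75 − j8.64)

Z_in ≈ 30.6 − j19.3 Ω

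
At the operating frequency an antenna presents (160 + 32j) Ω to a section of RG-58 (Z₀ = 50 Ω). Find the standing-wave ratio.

VSWR ≈ 3.34

Γ = (Z_L − Z_0)/(Z_L + Z_0) = (110 + j32)/(210 + j32)
|Γ| = 115/212 = 0.539
VSWR = (1 + |Γ|)/(1 − |Γ|) = 1.54/0.461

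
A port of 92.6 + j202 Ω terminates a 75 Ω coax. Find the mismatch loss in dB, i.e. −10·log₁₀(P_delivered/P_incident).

Γ = (17.6 + j202)/(167.6 + j202), |Γ| = 0.773
|Γ|² = 0.597, so P_del/P_inc = 1 − |Γ|² = 0.403
ML = −10·log₁₀(1 − |Γ|²)

mismatch loss ≈ 3.94 dB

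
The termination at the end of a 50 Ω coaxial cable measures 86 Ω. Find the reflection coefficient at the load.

Γ = 0.265

Γ = (Z_L − Z_0)/(Z_L + Z_0) = (86 − 50)/(86 + 50) = 36/136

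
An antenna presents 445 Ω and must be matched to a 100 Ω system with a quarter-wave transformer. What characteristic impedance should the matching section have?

Z_qwt ≈ 211 Ω

Z_qwt = √(Z_0·R_L) = √(100 × 445) = √44500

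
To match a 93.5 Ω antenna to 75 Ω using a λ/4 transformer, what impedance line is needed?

Z_qwt = √(Z_0·R_L) = √(75 × 93.5) = √7012

Z_qwt ≈ 83.7 Ω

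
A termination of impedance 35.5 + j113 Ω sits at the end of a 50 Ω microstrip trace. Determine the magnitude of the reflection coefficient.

|Γ| ≈ 0.804

Γ = (Z_L − Z_0)/(Z_L + Z_0) = (-14.5 + j113)/(85.5 + j113)
|Γ| = 114/142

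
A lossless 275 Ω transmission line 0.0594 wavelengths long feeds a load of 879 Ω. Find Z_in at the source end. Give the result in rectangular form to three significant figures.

Z_in ≈ 395 − j387 Ω

βl = 2π × 0.0594 = 21.4°
tan(βl) = tan(21.4°) = 0.392
Z_in = Z_0·(Z_L + jZ_0·tanβl)/(Z_0 + jZ_L·tanβl)
     = 275·(879 + j108)/(275 + j344)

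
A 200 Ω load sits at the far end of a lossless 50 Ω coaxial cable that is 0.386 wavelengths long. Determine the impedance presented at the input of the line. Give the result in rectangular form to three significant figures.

Z_in ≈ 26.8 + j49.7 Ω

βl = 2π × 0.386 = 139°
tan(βl) = tan(139°) = -0.871
Z_in = Z_0·(Z_L + jZ_0·tanβl)/(Z_0 + jZ_L·tanβl)
     = 50·(200 − j43.5)/(50 − j174)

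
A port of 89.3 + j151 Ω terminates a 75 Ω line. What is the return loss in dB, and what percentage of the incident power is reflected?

Γ = (14.3 + j151)/(164.3 + j151), |Γ| = 0.68
RL = −20·log₁₀(0.68) = 3.35 dB
P_refl/P_inc = |Γ|² = 0.462

RL ≈ 3.35 dB; 46.2% of incident power reflected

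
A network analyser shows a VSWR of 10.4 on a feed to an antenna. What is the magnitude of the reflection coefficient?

|Γ| = (S − 1)/(S + 1) = (10.4 − 1)/(10.4 + 1) = 9.4/11.4

|Γ| ≈ 0.825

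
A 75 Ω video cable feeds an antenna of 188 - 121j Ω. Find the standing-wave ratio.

VSWR ≈ 3.67

Γ = (Z_L − Z_0)/(Z_L + Z_0) = (113 − j121)/(263 − j121)
|Γ| = 166/289 = 0.572
VSWR = (1 + |Γ|)/(1 − |Γ|) = 1.57/0.428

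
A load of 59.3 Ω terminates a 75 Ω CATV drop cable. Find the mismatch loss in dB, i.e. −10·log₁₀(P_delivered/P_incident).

Γ = (59.3 − 75)/(59.3 + 75) = -0.117
|Γ|² = 0.0137, so P_del/P_inc = 1 − |Γ|² = 0.986
ML = −10·log₁₀(1 − |Γ|²)

mismatch loss ≈ 0.0598 dB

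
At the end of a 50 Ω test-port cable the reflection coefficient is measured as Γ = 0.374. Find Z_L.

Z_L ≈ 110 Ω

Z_L = Z_0·(1 + Γ)/(1 − Γ) = 50·(1.37)/(0.626)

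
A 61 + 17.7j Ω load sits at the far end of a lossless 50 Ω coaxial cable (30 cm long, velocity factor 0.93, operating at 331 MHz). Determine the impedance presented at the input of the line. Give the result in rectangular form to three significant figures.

Z_in ≈ 35.4 + j6.21 Ω

λ = v/f = 0.93·c / 331 MHz = 0.843 m
βl = 2π·l/λ = 2π × 0.356 = 128°
tan(βl) = tan(128°) = -1.27
Z_in = Z_0·(Z_L + jZ_0·tanβl)/(Z_0 + jZ_L·tanβl)
     = 50·(61 − j46)/(72.6 − j77.7)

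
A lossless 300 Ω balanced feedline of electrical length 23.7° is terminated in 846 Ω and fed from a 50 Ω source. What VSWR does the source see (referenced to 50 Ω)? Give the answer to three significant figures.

VSWR ≈ 14.6

tan(βl) = 0.439
Z_in = Z_0·(Z_L + jZ_0·tanβl)/(Z_0 + jZ_L·tanβl) = 398 − j362 Ω
Γ_s = (Z_in − Z_s)/(Z_in + Z_s) = (348 − j362)/(448 − j362), |Γ_s| = 0.872
VSWR = (1 + |Γ_s|)/(1 − |Γ_s|)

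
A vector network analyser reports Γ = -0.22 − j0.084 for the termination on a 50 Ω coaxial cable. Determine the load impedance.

Z_L = Z_0·(1 + Γ)/(1 − Γ) = 50·(0.78 − j0.084)/(1.22 + j0.084)

Z_L ≈ 31.6 − j5.62 Ω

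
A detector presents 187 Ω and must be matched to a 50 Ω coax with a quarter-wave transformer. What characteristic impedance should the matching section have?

Z_qwt ≈ 96.7 Ω

Z_qwt = √(Z_0·R_L) = √(50 × 187) = √9350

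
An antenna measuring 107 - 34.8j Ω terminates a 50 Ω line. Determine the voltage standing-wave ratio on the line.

VSWR ≈ 2.42

Γ = (Z_L − Z_0)/(Z_L + Z_0) = (57 − j34.8)/(157 − j34.8)
|Γ| = 66.8/161 = 0.415
VSWR = (1 + |Γ|)/(1 − |Γ|) = 1.42/0.585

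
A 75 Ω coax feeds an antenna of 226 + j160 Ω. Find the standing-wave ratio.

VSWR ≈ 4.64

Γ = (Z_L − Z_0)/(Z_L + Z_0) = (151 + j160)/(301 + j160)
|Γ| = 220/341 = 0.645
VSWR = (1 + |Γ|)/(1 − |Γ|) = 1.65/0.355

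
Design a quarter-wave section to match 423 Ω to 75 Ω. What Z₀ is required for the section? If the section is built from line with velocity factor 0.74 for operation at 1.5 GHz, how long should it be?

Z_qwt ≈ 178 Ω; length ≈ 3.7 cm

Z_qwt = √(Z_0·R_L) = √(75 × 423) = √31720
λ = 0.74·c/f = 0.148 m, so l = λ/4 = 0.037 m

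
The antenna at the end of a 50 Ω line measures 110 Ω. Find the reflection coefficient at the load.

Γ = 0.375

Γ = (Z_L − Z_0)/(Z_L + Z_0) = (110 − 50)/(110 + 50) = 60/160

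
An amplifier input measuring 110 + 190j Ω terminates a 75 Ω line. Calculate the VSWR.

Γ = (Z_L − Z_0)/(Z_L + Z_0) = (35 + j190)/(185 + j190)
|Γ| = 193/265 = 0.729
VSWR = (1 + |Γ|)/(1 − |Γ|) = 1.73/0.271

VSWR ≈ 6.37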